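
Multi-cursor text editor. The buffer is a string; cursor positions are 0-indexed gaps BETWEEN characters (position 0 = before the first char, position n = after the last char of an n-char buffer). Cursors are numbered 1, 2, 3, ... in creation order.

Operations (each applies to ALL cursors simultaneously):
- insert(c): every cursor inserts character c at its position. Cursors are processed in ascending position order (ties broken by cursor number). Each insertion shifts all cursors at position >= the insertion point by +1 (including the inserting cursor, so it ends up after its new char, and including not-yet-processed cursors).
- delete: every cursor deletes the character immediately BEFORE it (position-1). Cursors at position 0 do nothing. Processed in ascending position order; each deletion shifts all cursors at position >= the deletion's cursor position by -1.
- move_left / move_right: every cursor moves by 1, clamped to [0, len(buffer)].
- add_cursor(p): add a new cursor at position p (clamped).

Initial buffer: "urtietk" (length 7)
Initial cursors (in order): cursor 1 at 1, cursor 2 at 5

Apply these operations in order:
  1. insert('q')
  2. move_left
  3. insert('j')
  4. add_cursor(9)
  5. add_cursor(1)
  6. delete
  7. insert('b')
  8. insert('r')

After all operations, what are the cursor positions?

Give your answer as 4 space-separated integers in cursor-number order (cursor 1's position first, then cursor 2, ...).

After op 1 (insert('q')): buffer="uqrtieqtk" (len 9), cursors c1@2 c2@7, authorship .1....2..
After op 2 (move_left): buffer="uqrtieqtk" (len 9), cursors c1@1 c2@6, authorship .1....2..
After op 3 (insert('j')): buffer="ujqrtiejqtk" (len 11), cursors c1@2 c2@8, authorship .11....22..
After op 4 (add_cursor(9)): buffer="ujqrtiejqtk" (len 11), cursors c1@2 c2@8 c3@9, authorship .11....22..
After op 5 (add_cursor(1)): buffer="ujqrtiejqtk" (len 11), cursors c4@1 c1@2 c2@8 c3@9, authorship .11....22..
After op 6 (delete): buffer="qrtietk" (len 7), cursors c1@0 c4@0 c2@5 c3@5, authorship 1......
After op 7 (insert('b')): buffer="bbqrtiebbtk" (len 11), cursors c1@2 c4@2 c2@9 c3@9, authorship 141....23..
After op 8 (insert('r')): buffer="bbrrqrtiebbrrtk" (len 15), cursors c1@4 c4@4 c2@13 c3@13, authorship 14141....2323..

Answer: 4 13 13 4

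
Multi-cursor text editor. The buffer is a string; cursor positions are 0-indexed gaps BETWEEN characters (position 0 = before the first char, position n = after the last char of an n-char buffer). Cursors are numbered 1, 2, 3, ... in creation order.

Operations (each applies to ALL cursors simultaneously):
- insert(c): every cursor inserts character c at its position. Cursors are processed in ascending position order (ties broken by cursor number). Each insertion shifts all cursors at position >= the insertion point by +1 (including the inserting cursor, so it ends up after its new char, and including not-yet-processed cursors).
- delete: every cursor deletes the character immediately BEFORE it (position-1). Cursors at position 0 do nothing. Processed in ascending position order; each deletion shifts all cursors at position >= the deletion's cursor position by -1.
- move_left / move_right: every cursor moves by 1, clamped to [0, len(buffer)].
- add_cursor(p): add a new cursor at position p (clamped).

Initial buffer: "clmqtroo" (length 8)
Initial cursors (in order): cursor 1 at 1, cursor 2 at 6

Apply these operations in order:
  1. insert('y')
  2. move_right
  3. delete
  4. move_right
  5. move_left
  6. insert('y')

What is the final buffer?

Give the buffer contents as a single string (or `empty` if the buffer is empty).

Answer: cyymqtryyo

Derivation:
After op 1 (insert('y')): buffer="cylmqtryoo" (len 10), cursors c1@2 c2@8, authorship .1.....2..
After op 2 (move_right): buffer="cylmqtryoo" (len 10), cursors c1@3 c2@9, authorship .1.....2..
After op 3 (delete): buffer="cymqtryo" (len 8), cursors c1@2 c2@7, authorship .1....2.
After op 4 (move_right): buffer="cymqtryo" (len 8), cursors c1@3 c2@8, authorship .1....2.
After op 5 (move_left): buffer="cymqtryo" (len 8), cursors c1@2 c2@7, authorship .1....2.
After op 6 (insert('y')): buffer="cyymqtryyo" (len 10), cursors c1@3 c2@9, authorship .11....22.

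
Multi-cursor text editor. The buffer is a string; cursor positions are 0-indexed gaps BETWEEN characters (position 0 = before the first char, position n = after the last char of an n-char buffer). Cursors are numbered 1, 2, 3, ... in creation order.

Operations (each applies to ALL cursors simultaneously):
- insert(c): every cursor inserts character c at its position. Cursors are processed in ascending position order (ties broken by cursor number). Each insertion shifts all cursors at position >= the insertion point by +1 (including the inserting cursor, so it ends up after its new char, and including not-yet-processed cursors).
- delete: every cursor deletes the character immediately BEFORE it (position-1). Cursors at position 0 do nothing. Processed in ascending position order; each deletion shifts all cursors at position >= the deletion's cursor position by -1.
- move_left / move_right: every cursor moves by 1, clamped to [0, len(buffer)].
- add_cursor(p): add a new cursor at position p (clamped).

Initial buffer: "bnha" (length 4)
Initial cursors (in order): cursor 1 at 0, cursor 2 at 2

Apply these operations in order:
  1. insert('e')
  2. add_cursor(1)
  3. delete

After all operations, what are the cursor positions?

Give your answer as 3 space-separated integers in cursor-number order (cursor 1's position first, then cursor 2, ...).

Answer: 0 2 0

Derivation:
After op 1 (insert('e')): buffer="ebneha" (len 6), cursors c1@1 c2@4, authorship 1..2..
After op 2 (add_cursor(1)): buffer="ebneha" (len 6), cursors c1@1 c3@1 c2@4, authorship 1..2..
After op 3 (delete): buffer="bnha" (len 4), cursors c1@0 c3@0 c2@2, authorship ....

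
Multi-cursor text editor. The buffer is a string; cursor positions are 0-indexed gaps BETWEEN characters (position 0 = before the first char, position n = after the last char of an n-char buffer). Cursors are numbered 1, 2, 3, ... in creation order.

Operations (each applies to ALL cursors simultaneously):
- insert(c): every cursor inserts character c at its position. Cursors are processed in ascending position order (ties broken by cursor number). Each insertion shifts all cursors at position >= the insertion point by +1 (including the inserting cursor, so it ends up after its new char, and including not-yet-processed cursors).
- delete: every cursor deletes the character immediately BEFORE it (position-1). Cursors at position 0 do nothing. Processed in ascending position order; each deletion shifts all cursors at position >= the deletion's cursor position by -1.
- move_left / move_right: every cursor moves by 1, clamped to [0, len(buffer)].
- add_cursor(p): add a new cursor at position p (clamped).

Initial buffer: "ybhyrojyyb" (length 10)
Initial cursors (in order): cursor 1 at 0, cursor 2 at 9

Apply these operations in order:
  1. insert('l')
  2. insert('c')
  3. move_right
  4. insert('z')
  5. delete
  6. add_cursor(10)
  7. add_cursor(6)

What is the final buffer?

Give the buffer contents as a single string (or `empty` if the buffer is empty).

After op 1 (insert('l')): buffer="lybhyrojyylb" (len 12), cursors c1@1 c2@11, authorship 1.........2.
After op 2 (insert('c')): buffer="lcybhyrojyylcb" (len 14), cursors c1@2 c2@13, authorship 11.........22.
After op 3 (move_right): buffer="lcybhyrojyylcb" (len 14), cursors c1@3 c2@14, authorship 11.........22.
After op 4 (insert('z')): buffer="lcyzbhyrojyylcbz" (len 16), cursors c1@4 c2@16, authorship 11.1........22.2
After op 5 (delete): buffer="lcybhyrojyylcb" (len 14), cursors c1@3 c2@14, authorship 11.........22.
After op 6 (add_cursor(10)): buffer="lcybhyrojyylcb" (len 14), cursors c1@3 c3@10 c2@14, authorship 11.........22.
After op 7 (add_cursor(6)): buffer="lcybhyrojyylcb" (len 14), cursors c1@3 c4@6 c3@10 c2@14, authorship 11.........22.

Answer: lcybhyrojyylcb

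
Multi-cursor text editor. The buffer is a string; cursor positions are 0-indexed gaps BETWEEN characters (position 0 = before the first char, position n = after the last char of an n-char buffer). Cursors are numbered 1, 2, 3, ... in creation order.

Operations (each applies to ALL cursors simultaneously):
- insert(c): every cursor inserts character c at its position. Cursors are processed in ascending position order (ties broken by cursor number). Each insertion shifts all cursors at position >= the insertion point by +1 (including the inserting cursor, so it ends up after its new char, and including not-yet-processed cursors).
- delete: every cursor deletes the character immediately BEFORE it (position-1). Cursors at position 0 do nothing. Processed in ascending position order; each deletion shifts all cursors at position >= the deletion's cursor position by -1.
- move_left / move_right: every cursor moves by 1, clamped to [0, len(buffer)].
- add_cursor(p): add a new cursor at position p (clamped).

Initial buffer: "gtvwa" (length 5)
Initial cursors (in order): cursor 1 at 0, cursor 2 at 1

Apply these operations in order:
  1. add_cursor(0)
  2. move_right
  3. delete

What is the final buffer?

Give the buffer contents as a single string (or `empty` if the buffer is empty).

After op 1 (add_cursor(0)): buffer="gtvwa" (len 5), cursors c1@0 c3@0 c2@1, authorship .....
After op 2 (move_right): buffer="gtvwa" (len 5), cursors c1@1 c3@1 c2@2, authorship .....
After op 3 (delete): buffer="vwa" (len 3), cursors c1@0 c2@0 c3@0, authorship ...

Answer: vwa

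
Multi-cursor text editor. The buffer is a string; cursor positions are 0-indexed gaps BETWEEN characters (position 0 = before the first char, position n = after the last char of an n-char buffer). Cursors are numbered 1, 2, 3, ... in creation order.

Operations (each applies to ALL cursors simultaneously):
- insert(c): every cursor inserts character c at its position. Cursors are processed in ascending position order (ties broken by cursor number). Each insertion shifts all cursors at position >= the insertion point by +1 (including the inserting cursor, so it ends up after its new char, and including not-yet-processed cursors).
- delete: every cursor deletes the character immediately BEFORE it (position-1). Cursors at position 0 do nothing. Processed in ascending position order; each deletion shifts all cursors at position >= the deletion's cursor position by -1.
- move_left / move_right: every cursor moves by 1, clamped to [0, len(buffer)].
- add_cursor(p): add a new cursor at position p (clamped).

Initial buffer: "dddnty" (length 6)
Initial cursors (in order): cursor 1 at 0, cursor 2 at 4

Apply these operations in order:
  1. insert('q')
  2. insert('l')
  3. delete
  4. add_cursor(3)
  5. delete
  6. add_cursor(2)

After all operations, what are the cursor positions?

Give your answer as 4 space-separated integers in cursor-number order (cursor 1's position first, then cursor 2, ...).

After op 1 (insert('q')): buffer="qdddnqty" (len 8), cursors c1@1 c2@6, authorship 1....2..
After op 2 (insert('l')): buffer="qldddnqlty" (len 10), cursors c1@2 c2@8, authorship 11....22..
After op 3 (delete): buffer="qdddnqty" (len 8), cursors c1@1 c2@6, authorship 1....2..
After op 4 (add_cursor(3)): buffer="qdddnqty" (len 8), cursors c1@1 c3@3 c2@6, authorship 1....2..
After op 5 (delete): buffer="ddnty" (len 5), cursors c1@0 c3@1 c2@3, authorship .....
After op 6 (add_cursor(2)): buffer="ddnty" (len 5), cursors c1@0 c3@1 c4@2 c2@3, authorship .....

Answer: 0 3 1 2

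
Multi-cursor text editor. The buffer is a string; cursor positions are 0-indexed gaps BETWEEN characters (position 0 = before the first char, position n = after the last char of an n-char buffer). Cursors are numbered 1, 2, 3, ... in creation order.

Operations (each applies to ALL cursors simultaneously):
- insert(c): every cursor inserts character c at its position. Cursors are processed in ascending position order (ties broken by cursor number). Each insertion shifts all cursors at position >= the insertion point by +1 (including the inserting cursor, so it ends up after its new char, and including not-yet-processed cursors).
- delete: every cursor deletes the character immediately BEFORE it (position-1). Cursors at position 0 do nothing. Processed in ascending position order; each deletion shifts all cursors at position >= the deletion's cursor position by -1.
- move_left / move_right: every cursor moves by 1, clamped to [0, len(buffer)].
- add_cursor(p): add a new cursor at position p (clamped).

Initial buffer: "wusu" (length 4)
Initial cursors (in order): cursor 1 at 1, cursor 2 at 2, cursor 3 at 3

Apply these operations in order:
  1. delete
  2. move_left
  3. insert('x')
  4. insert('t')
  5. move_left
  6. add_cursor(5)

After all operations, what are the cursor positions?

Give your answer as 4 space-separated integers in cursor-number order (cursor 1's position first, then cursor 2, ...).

After op 1 (delete): buffer="u" (len 1), cursors c1@0 c2@0 c3@0, authorship .
After op 2 (move_left): buffer="u" (len 1), cursors c1@0 c2@0 c3@0, authorship .
After op 3 (insert('x')): buffer="xxxu" (len 4), cursors c1@3 c2@3 c3@3, authorship 123.
After op 4 (insert('t')): buffer="xxxtttu" (len 7), cursors c1@6 c2@6 c3@6, authorship 123123.
After op 5 (move_left): buffer="xxxtttu" (len 7), cursors c1@5 c2@5 c3@5, authorship 123123.
After op 6 (add_cursor(5)): buffer="xxxtttu" (len 7), cursors c1@5 c2@5 c3@5 c4@5, authorship 123123.

Answer: 5 5 5 5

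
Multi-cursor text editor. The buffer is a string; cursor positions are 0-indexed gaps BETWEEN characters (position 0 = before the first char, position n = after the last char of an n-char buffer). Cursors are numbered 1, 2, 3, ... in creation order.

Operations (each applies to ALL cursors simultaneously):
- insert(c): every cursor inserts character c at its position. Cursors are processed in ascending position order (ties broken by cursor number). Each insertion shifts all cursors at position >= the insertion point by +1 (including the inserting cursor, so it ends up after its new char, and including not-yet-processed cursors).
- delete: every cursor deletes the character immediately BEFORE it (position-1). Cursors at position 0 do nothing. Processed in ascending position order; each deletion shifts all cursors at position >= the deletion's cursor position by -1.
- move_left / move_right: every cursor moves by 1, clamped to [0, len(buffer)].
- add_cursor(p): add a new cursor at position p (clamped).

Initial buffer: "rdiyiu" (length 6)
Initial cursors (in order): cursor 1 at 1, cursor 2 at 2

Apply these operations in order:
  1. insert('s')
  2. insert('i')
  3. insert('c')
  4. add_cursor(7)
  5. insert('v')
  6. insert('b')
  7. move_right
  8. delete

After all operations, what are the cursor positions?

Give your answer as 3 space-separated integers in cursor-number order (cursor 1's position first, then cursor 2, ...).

Answer: 6 12 10

Derivation:
After op 1 (insert('s')): buffer="rsdsiyiu" (len 8), cursors c1@2 c2@4, authorship .1.2....
After op 2 (insert('i')): buffer="rsidsiiyiu" (len 10), cursors c1@3 c2@6, authorship .11.22....
After op 3 (insert('c')): buffer="rsicdsiciyiu" (len 12), cursors c1@4 c2@8, authorship .111.222....
After op 4 (add_cursor(7)): buffer="rsicdsiciyiu" (len 12), cursors c1@4 c3@7 c2@8, authorship .111.222....
After op 5 (insert('v')): buffer="rsicvdsivcviyiu" (len 15), cursors c1@5 c3@9 c2@11, authorship .1111.22322....
After op 6 (insert('b')): buffer="rsicvbdsivbcvbiyiu" (len 18), cursors c1@6 c3@11 c2@14, authorship .11111.2233222....
After op 7 (move_right): buffer="rsicvbdsivbcvbiyiu" (len 18), cursors c1@7 c3@12 c2@15, authorship .11111.2233222....
After op 8 (delete): buffer="rsicvbsivbvbyiu" (len 15), cursors c1@6 c3@10 c2@12, authorship .11111223322...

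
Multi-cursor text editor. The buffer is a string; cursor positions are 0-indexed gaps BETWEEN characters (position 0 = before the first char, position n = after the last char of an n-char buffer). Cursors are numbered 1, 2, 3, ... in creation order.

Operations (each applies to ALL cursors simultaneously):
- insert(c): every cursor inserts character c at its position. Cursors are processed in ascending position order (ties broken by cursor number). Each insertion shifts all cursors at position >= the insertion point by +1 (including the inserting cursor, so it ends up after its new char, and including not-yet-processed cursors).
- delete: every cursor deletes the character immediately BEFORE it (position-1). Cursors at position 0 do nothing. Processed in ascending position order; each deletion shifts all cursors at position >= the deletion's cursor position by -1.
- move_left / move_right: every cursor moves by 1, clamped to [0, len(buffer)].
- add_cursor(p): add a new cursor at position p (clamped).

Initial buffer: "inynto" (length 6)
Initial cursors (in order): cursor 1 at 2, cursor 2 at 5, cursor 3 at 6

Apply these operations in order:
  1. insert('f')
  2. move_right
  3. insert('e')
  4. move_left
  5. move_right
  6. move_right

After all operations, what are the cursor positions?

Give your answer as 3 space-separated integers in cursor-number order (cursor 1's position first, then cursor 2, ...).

After op 1 (insert('f')): buffer="infyntfof" (len 9), cursors c1@3 c2@7 c3@9, authorship ..1...2.3
After op 2 (move_right): buffer="infyntfof" (len 9), cursors c1@4 c2@8 c3@9, authorship ..1...2.3
After op 3 (insert('e')): buffer="infyentfoefe" (len 12), cursors c1@5 c2@10 c3@12, authorship ..1.1..2.233
After op 4 (move_left): buffer="infyentfoefe" (len 12), cursors c1@4 c2@9 c3@11, authorship ..1.1..2.233
After op 5 (move_right): buffer="infyentfoefe" (len 12), cursors c1@5 c2@10 c3@12, authorship ..1.1..2.233
After op 6 (move_right): buffer="infyentfoefe" (len 12), cursors c1@6 c2@11 c3@12, authorship ..1.1..2.233

Answer: 6 11 12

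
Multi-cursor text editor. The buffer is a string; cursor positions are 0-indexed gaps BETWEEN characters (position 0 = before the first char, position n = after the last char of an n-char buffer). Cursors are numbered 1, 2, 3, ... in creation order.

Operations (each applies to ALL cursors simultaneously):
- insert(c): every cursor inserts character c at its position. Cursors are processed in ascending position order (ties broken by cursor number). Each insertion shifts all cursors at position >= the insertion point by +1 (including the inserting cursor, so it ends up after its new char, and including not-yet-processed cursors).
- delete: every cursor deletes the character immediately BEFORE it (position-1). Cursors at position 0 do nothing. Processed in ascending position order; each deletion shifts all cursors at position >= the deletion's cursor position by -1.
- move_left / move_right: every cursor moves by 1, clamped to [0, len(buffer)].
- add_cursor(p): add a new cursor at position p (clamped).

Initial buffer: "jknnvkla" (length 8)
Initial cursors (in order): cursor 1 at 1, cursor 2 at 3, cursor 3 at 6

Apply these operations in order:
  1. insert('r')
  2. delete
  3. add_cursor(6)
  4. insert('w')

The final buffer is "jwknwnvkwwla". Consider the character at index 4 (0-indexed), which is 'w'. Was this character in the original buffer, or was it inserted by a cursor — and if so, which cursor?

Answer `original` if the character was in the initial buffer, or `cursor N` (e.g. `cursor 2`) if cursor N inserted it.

Answer: cursor 2

Derivation:
After op 1 (insert('r')): buffer="jrknrnvkrla" (len 11), cursors c1@2 c2@5 c3@9, authorship .1..2...3..
After op 2 (delete): buffer="jknnvkla" (len 8), cursors c1@1 c2@3 c3@6, authorship ........
After op 3 (add_cursor(6)): buffer="jknnvkla" (len 8), cursors c1@1 c2@3 c3@6 c4@6, authorship ........
After op 4 (insert('w')): buffer="jwknwnvkwwla" (len 12), cursors c1@2 c2@5 c3@10 c4@10, authorship .1..2...34..
Authorship (.=original, N=cursor N): . 1 . . 2 . . . 3 4 . .
Index 4: author = 2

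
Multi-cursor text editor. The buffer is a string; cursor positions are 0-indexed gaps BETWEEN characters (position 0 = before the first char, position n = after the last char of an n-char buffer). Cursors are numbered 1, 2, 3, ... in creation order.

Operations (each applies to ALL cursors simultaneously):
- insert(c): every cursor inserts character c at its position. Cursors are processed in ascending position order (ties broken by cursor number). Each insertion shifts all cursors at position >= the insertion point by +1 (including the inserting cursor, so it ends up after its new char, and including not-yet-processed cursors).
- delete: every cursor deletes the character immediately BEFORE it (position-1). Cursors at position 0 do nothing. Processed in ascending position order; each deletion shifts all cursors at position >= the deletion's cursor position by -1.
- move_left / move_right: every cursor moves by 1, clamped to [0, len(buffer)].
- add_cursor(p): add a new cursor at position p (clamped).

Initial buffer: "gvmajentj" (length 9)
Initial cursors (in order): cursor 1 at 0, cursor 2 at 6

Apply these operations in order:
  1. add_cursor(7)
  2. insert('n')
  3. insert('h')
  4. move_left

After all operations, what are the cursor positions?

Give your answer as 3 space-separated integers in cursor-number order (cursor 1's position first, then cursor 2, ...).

After op 1 (add_cursor(7)): buffer="gvmajentj" (len 9), cursors c1@0 c2@6 c3@7, authorship .........
After op 2 (insert('n')): buffer="ngvmajennntj" (len 12), cursors c1@1 c2@8 c3@10, authorship 1......2.3..
After op 3 (insert('h')): buffer="nhgvmajenhnnhtj" (len 15), cursors c1@2 c2@10 c3@13, authorship 11......22.33..
After op 4 (move_left): buffer="nhgvmajenhnnhtj" (len 15), cursors c1@1 c2@9 c3@12, authorship 11......22.33..

Answer: 1 9 12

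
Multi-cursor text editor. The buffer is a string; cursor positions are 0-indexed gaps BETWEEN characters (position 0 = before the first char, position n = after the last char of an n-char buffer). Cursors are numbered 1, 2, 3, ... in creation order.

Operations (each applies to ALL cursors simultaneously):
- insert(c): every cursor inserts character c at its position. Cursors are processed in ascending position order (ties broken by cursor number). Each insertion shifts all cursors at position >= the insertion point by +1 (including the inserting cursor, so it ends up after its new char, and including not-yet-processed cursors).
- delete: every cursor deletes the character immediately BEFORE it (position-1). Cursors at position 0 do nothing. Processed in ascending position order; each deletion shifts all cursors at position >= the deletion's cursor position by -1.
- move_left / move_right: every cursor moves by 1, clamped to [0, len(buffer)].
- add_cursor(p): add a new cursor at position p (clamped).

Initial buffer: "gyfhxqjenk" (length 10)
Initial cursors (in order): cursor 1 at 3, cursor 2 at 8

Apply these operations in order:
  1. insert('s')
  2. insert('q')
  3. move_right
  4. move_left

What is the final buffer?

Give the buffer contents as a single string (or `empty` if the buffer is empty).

Answer: gyfsqhxqjesqnk

Derivation:
After op 1 (insert('s')): buffer="gyfshxqjesnk" (len 12), cursors c1@4 c2@10, authorship ...1.....2..
After op 2 (insert('q')): buffer="gyfsqhxqjesqnk" (len 14), cursors c1@5 c2@12, authorship ...11.....22..
After op 3 (move_right): buffer="gyfsqhxqjesqnk" (len 14), cursors c1@6 c2@13, authorship ...11.....22..
After op 4 (move_left): buffer="gyfsqhxqjesqnk" (len 14), cursors c1@5 c2@12, authorship ...11.....22..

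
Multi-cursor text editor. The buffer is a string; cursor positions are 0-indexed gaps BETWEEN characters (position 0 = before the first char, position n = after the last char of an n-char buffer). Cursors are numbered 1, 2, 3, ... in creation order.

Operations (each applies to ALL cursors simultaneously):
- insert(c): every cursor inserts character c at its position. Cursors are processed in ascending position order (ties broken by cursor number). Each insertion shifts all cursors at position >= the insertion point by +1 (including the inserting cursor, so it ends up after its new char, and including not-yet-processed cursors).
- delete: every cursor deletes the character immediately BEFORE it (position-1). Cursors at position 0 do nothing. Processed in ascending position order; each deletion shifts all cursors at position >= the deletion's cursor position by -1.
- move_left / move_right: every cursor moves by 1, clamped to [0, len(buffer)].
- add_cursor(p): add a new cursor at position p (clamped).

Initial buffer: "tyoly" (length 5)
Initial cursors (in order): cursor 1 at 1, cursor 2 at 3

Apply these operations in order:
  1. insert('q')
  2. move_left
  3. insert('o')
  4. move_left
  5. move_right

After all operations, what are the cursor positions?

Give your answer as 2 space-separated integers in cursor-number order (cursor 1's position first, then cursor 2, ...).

After op 1 (insert('q')): buffer="tqyoqly" (len 7), cursors c1@2 c2@5, authorship .1..2..
After op 2 (move_left): buffer="tqyoqly" (len 7), cursors c1@1 c2@4, authorship .1..2..
After op 3 (insert('o')): buffer="toqyooqly" (len 9), cursors c1@2 c2@6, authorship .11..22..
After op 4 (move_left): buffer="toqyooqly" (len 9), cursors c1@1 c2@5, authorship .11..22..
After op 5 (move_right): buffer="toqyooqly" (len 9), cursors c1@2 c2@6, authorship .11..22..

Answer: 2 6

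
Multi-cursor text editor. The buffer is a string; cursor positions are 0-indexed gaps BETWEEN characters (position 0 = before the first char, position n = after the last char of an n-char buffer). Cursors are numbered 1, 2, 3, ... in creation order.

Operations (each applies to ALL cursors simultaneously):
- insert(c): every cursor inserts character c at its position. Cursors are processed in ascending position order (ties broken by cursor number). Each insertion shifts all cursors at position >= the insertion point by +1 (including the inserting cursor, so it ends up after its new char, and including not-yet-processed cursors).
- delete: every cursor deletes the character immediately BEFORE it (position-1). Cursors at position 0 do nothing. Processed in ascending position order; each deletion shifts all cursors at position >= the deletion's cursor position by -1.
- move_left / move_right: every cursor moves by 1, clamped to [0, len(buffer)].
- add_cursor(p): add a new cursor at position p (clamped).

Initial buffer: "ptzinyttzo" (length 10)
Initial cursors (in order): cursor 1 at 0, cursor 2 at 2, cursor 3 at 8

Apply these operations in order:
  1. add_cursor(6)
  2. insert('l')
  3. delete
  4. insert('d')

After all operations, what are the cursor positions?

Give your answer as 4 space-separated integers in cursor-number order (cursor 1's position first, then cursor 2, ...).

After op 1 (add_cursor(6)): buffer="ptzinyttzo" (len 10), cursors c1@0 c2@2 c4@6 c3@8, authorship ..........
After op 2 (insert('l')): buffer="lptlzinylttlzo" (len 14), cursors c1@1 c2@4 c4@9 c3@12, authorship 1..2....4..3..
After op 3 (delete): buffer="ptzinyttzo" (len 10), cursors c1@0 c2@2 c4@6 c3@8, authorship ..........
After op 4 (insert('d')): buffer="dptdzinydttdzo" (len 14), cursors c1@1 c2@4 c4@9 c3@12, authorship 1..2....4..3..

Answer: 1 4 12 9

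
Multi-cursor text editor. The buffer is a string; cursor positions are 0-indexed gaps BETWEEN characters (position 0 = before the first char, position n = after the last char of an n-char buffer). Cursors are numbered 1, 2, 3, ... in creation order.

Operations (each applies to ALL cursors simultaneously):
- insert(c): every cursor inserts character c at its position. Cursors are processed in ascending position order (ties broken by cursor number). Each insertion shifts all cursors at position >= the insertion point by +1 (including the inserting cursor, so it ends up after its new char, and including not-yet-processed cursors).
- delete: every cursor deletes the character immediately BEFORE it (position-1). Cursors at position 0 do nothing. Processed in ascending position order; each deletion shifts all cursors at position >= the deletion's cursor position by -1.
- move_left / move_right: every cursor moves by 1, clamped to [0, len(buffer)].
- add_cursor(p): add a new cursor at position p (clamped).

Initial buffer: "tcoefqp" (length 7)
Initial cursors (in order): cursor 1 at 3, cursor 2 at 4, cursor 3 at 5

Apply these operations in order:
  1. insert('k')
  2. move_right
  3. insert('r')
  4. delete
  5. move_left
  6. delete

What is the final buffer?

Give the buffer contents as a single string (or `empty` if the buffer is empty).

After op 1 (insert('k')): buffer="tcokekfkqp" (len 10), cursors c1@4 c2@6 c3@8, authorship ...1.2.3..
After op 2 (move_right): buffer="tcokekfkqp" (len 10), cursors c1@5 c2@7 c3@9, authorship ...1.2.3..
After op 3 (insert('r')): buffer="tcokerkfrkqrp" (len 13), cursors c1@6 c2@9 c3@12, authorship ...1.12.23.3.
After op 4 (delete): buffer="tcokekfkqp" (len 10), cursors c1@5 c2@7 c3@9, authorship ...1.2.3..
After op 5 (move_left): buffer="tcokekfkqp" (len 10), cursors c1@4 c2@6 c3@8, authorship ...1.2.3..
After op 6 (delete): buffer="tcoefqp" (len 7), cursors c1@3 c2@4 c3@5, authorship .......

Answer: tcoefqp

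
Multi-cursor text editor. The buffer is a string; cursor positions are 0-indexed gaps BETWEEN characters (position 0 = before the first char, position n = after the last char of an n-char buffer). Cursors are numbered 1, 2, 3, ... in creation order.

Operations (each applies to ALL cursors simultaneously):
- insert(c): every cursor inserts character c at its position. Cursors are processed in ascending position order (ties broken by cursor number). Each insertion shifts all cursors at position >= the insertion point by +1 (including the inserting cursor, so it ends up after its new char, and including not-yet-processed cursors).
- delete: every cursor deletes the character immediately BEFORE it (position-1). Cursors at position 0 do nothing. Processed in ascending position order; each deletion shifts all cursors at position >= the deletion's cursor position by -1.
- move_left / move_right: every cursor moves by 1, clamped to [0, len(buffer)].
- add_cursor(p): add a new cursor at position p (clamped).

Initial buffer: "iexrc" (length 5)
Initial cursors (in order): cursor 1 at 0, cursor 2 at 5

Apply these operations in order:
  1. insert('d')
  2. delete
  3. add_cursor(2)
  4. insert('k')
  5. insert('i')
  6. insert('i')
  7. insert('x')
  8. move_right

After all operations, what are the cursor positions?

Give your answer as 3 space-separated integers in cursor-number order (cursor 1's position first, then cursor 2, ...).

Answer: 5 17 11

Derivation:
After op 1 (insert('d')): buffer="diexrcd" (len 7), cursors c1@1 c2@7, authorship 1.....2
After op 2 (delete): buffer="iexrc" (len 5), cursors c1@0 c2@5, authorship .....
After op 3 (add_cursor(2)): buffer="iexrc" (len 5), cursors c1@0 c3@2 c2@5, authorship .....
After op 4 (insert('k')): buffer="kiekxrck" (len 8), cursors c1@1 c3@4 c2@8, authorship 1..3...2
After op 5 (insert('i')): buffer="kiiekixrcki" (len 11), cursors c1@2 c3@6 c2@11, authorship 11..33...22
After op 6 (insert('i')): buffer="kiiiekiixrckii" (len 14), cursors c1@3 c3@8 c2@14, authorship 111..333...222
After op 7 (insert('x')): buffer="kiixiekiixxrckiix" (len 17), cursors c1@4 c3@10 c2@17, authorship 1111..3333...2222
After op 8 (move_right): buffer="kiixiekiixxrckiix" (len 17), cursors c1@5 c3@11 c2@17, authorship 1111..3333...2222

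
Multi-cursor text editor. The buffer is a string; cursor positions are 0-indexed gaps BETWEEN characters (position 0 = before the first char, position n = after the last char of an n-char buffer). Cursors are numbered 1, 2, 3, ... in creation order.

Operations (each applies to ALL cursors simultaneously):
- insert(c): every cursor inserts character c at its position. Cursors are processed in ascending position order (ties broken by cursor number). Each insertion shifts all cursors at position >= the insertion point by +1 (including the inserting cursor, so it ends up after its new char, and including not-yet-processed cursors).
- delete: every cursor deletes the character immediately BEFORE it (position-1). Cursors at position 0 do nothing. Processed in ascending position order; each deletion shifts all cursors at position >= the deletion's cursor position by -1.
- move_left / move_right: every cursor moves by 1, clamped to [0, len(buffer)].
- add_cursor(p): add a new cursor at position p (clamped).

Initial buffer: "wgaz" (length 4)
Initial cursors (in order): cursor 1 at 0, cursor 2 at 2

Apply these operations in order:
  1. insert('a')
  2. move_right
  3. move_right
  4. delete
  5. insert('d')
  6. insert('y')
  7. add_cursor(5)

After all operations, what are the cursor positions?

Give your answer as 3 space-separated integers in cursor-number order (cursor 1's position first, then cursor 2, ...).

After op 1 (insert('a')): buffer="awgaaz" (len 6), cursors c1@1 c2@4, authorship 1..2..
After op 2 (move_right): buffer="awgaaz" (len 6), cursors c1@2 c2@5, authorship 1..2..
After op 3 (move_right): buffer="awgaaz" (len 6), cursors c1@3 c2@6, authorship 1..2..
After op 4 (delete): buffer="awaa" (len 4), cursors c1@2 c2@4, authorship 1.2.
After op 5 (insert('d')): buffer="awdaad" (len 6), cursors c1@3 c2@6, authorship 1.12.2
After op 6 (insert('y')): buffer="awdyaady" (len 8), cursors c1@4 c2@8, authorship 1.112.22
After op 7 (add_cursor(5)): buffer="awdyaady" (len 8), cursors c1@4 c3@5 c2@8, authorship 1.112.22

Answer: 4 8 5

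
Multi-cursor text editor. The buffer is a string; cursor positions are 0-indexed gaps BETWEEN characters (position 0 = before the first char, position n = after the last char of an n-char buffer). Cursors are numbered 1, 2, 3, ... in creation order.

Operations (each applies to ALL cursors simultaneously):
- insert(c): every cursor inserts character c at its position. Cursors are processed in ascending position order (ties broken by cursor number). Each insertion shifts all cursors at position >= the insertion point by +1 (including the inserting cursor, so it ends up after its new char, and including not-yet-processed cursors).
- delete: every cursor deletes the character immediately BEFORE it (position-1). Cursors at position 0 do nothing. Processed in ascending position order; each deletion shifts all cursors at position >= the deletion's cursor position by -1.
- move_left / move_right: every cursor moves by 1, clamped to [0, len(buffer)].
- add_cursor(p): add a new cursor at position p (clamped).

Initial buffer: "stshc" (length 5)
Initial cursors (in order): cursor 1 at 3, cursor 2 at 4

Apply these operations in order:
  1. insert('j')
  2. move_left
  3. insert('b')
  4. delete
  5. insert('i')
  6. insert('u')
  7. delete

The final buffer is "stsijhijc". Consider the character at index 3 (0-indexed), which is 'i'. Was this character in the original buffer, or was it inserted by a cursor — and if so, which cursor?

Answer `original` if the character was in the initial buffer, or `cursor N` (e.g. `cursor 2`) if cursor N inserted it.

Answer: cursor 1

Derivation:
After op 1 (insert('j')): buffer="stsjhjc" (len 7), cursors c1@4 c2@6, authorship ...1.2.
After op 2 (move_left): buffer="stsjhjc" (len 7), cursors c1@3 c2@5, authorship ...1.2.
After op 3 (insert('b')): buffer="stsbjhbjc" (len 9), cursors c1@4 c2@7, authorship ...11.22.
After op 4 (delete): buffer="stsjhjc" (len 7), cursors c1@3 c2@5, authorship ...1.2.
After op 5 (insert('i')): buffer="stsijhijc" (len 9), cursors c1@4 c2@7, authorship ...11.22.
After op 6 (insert('u')): buffer="stsiujhiujc" (len 11), cursors c1@5 c2@9, authorship ...111.222.
After op 7 (delete): buffer="stsijhijc" (len 9), cursors c1@4 c2@7, authorship ...11.22.
Authorship (.=original, N=cursor N): . . . 1 1 . 2 2 .
Index 3: author = 1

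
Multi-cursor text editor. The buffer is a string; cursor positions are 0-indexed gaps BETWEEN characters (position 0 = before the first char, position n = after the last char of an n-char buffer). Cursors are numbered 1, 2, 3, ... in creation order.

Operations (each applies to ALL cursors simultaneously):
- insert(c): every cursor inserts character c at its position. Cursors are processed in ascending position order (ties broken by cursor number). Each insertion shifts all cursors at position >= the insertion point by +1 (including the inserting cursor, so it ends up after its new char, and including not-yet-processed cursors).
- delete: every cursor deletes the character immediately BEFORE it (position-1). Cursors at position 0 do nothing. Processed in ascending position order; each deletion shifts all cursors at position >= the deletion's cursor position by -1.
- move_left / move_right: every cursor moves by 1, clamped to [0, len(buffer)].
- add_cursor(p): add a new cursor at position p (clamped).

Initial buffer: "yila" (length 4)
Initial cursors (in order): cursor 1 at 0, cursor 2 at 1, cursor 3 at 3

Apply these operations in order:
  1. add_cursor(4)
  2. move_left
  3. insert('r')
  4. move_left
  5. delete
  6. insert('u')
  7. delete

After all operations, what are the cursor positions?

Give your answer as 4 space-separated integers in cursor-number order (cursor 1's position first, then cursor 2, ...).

Answer: 0 0 2 3

Derivation:
After op 1 (add_cursor(4)): buffer="yila" (len 4), cursors c1@0 c2@1 c3@3 c4@4, authorship ....
After op 2 (move_left): buffer="yila" (len 4), cursors c1@0 c2@0 c3@2 c4@3, authorship ....
After op 3 (insert('r')): buffer="rryirlra" (len 8), cursors c1@2 c2@2 c3@5 c4@7, authorship 12..3.4.
After op 4 (move_left): buffer="rryirlra" (len 8), cursors c1@1 c2@1 c3@4 c4@6, authorship 12..3.4.
After op 5 (delete): buffer="ryrra" (len 5), cursors c1@0 c2@0 c3@2 c4@3, authorship 2.34.
After op 6 (insert('u')): buffer="uuryurura" (len 9), cursors c1@2 c2@2 c3@5 c4@7, authorship 122.3344.
After op 7 (delete): buffer="ryrra" (len 5), cursors c1@0 c2@0 c3@2 c4@3, authorship 2.34.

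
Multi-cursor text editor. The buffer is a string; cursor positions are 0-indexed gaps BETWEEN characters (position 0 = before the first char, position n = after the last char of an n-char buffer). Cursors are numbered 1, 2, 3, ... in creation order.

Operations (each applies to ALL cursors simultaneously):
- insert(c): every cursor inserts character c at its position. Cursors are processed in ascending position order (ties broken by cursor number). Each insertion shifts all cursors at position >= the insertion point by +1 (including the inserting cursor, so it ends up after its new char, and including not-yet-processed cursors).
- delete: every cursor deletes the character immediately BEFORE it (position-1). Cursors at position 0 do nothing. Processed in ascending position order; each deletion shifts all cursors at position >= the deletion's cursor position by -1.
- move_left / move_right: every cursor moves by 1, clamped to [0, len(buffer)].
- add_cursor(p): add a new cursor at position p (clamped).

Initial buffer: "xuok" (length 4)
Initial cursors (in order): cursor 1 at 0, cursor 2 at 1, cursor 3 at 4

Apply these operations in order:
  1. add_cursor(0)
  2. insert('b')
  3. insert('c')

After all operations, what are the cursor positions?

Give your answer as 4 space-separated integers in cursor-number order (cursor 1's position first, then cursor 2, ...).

After op 1 (add_cursor(0)): buffer="xuok" (len 4), cursors c1@0 c4@0 c2@1 c3@4, authorship ....
After op 2 (insert('b')): buffer="bbxbuokb" (len 8), cursors c1@2 c4@2 c2@4 c3@8, authorship 14.2...3
After op 3 (insert('c')): buffer="bbccxbcuokbc" (len 12), cursors c1@4 c4@4 c2@7 c3@12, authorship 1414.22...33

Answer: 4 7 12 4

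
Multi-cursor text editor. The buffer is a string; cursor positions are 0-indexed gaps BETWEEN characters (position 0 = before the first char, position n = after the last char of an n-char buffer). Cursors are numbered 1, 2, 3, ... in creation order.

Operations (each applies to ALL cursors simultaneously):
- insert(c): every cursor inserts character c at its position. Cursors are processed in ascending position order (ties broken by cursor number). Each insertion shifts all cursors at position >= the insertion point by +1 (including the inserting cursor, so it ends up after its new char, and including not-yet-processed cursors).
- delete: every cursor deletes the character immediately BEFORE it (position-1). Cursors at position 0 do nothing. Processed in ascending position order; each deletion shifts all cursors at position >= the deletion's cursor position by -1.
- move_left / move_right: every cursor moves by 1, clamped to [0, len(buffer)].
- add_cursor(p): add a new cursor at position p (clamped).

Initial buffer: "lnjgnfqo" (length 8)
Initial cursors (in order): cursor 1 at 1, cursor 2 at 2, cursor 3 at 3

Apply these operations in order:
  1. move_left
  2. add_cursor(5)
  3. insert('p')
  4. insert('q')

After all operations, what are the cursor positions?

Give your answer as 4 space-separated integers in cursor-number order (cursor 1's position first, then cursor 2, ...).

Answer: 2 5 8 13

Derivation:
After op 1 (move_left): buffer="lnjgnfqo" (len 8), cursors c1@0 c2@1 c3@2, authorship ........
After op 2 (add_cursor(5)): buffer="lnjgnfqo" (len 8), cursors c1@0 c2@1 c3@2 c4@5, authorship ........
After op 3 (insert('p')): buffer="plpnpjgnpfqo" (len 12), cursors c1@1 c2@3 c3@5 c4@9, authorship 1.2.3...4...
After op 4 (insert('q')): buffer="pqlpqnpqjgnpqfqo" (len 16), cursors c1@2 c2@5 c3@8 c4@13, authorship 11.22.33...44...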